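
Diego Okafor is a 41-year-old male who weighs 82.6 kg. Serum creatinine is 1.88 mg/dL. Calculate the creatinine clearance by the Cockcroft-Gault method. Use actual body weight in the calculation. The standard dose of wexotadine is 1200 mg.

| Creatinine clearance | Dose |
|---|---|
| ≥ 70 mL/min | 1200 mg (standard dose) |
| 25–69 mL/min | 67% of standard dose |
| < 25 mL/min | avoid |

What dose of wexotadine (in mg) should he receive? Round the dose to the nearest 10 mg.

800 mg

CrCl = (140 − 41) × 82.6 / (72 × 1.88) = 8177.4 / 135.36 ≈ 60.4 mL/min
CrCl ≈ 60 mL/min → bracket 25–69 mL/min.
67% of 1200 mg = 804 mg → 800 mg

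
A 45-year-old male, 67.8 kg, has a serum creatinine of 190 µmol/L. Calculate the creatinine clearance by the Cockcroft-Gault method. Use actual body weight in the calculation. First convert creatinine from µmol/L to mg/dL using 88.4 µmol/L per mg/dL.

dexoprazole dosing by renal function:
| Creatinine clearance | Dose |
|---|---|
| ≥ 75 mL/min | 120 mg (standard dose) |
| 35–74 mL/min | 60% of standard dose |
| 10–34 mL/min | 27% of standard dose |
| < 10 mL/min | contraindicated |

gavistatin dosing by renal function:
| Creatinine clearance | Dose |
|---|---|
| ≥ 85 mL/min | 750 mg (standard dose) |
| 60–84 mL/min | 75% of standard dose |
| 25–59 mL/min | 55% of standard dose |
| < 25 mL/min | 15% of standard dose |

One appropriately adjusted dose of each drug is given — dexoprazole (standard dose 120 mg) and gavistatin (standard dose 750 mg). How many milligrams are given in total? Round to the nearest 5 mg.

485 mg

SCr = 190 / 88.4 = 2.149 mg/dL
CrCl = (140 − 45) × 67.8 / (72 × 2.149) = 6441.0 / 154.73 ≈ 41.6 mL/min
CrCl ≈ 42 mL/min.
dexoprazole: 35–74 mL/min → 60% of 120 mg = 72 mg.
gavistatin: 25–59 mL/min → 55% of 750 mg = 412.5 mg.
Total = 72 + 412.5 = 484.5 mg.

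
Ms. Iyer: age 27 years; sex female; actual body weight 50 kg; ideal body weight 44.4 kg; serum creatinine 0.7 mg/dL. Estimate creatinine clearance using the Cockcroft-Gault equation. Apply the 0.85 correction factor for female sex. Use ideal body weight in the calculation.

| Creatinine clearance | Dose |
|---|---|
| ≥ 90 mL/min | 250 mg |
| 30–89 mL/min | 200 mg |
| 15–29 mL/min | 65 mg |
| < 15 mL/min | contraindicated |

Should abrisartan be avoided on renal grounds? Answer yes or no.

no

CrCl = (140 − 27) × 44.4 / (72 × 0.7) × 0.85 = 5017.2 / 50.40 × 0.85 ≈ 84.6 mL/min
CrCl ≈ 85 mL/min, which is ≥ 15 mL/min.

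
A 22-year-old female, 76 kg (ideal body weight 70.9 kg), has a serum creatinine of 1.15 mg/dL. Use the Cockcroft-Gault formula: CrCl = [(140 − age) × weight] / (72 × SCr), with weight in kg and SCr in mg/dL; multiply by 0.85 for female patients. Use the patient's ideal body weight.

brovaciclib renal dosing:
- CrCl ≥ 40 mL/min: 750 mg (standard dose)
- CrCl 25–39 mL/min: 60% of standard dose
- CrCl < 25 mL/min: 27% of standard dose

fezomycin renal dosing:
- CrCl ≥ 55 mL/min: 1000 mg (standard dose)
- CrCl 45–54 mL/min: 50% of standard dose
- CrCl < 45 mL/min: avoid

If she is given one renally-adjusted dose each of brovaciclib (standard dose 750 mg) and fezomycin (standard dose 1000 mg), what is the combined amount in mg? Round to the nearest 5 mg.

1750 mg

CrCl = (140 − 22) × 70.9 / (72 × 1.15) × 0.85 = 8366.2 / 82.80 × 0.85 ≈ 85.9 mL/min
CrCl ≈ 86 mL/min.
brovaciclib: ≥ 40 mL/min → 100% of 750 mg = 750 mg.
fezomycin: ≥ 55 mL/min → 100% of 1000 mg = 1000 mg.
Total = 750 + 1000 = 1750 mg.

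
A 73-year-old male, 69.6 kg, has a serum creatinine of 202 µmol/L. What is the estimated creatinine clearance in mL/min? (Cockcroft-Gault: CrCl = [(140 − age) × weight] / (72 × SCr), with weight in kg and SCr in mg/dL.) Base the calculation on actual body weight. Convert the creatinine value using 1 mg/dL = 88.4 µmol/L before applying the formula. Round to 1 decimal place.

SCr = 202 / 88.4 = 2.285 mg/dL
CrCl = (140 − 73) × 69.6 / (72 × 2.285) = 4663.2 / 164.52 ≈ 28.3 mL/min

28.3 mL/min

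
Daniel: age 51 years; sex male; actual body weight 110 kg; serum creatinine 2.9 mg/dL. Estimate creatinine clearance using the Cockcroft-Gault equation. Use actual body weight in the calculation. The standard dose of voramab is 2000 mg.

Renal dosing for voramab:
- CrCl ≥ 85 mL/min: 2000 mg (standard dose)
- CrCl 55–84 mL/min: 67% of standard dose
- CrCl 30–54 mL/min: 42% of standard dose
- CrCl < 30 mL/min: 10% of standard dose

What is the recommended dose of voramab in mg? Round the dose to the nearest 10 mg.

840 mg

CrCl = (140 − 51) × 110 / (72 × 2.9) = 9790.0 / 208.80 ≈ 46.9 mL/min
CrCl ≈ 47 mL/min → bracket 30–54 mL/min.
42% of 2000 mg = 840 mg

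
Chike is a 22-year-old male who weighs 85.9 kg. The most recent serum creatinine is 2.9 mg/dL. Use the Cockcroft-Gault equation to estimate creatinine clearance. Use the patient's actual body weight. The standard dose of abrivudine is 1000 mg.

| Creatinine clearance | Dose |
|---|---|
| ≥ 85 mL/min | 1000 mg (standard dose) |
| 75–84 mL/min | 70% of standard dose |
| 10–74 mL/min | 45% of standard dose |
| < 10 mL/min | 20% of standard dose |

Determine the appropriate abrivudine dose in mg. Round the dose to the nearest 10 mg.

CrCl = (140 − 22) × 85.9 / (72 × 2.9) = 10136.2 / 208.80 ≈ 48.5 mL/min
CrCl ≈ 49 mL/min → bracket 10–74 mL/min.
45% of 1000 mg = 450 mg

450 mg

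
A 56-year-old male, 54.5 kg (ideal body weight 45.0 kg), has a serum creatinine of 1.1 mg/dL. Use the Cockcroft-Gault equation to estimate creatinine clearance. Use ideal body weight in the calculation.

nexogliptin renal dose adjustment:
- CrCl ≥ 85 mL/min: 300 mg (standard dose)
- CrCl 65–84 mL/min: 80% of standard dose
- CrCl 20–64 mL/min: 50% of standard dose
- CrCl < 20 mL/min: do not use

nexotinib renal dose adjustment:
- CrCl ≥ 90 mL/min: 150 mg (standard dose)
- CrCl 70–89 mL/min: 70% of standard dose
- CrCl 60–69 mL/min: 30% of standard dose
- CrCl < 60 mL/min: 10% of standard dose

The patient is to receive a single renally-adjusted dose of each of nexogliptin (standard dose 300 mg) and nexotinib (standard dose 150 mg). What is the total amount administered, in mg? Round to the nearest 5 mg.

CrCl = (140 − 56) × 45 / (72 × 1.1) = 3780.0 / 79.20 ≈ 47.7 mL/min
CrCl ≈ 48 mL/min.
nexogliptin: 20–64 mL/min → 50% of 300 mg = 150 mg.
nexotinib: < 60 mL/min → 10% of 150 mg = 15 mg.
Total = 150 + 15 = 165 mg.

165 mg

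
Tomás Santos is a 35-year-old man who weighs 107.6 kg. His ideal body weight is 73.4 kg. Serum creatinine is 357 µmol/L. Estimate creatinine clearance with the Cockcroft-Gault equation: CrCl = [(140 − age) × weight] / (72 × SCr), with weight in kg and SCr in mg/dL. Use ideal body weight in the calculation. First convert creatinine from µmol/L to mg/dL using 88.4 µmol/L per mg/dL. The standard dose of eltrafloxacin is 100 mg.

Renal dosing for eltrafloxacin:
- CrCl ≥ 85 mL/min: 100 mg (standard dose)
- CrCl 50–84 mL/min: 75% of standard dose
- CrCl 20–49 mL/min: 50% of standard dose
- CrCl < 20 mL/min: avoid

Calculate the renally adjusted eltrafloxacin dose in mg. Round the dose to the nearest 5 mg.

50 mg

SCr = 357 / 88.4 = 4.038 mg/dL
CrCl = (140 − 35) × 73.4 / (72 × 4.038) = 7707.0 / 290.74 ≈ 26.5 mL/min
CrCl ≈ 27 mL/min → bracket 20–49 mL/min.
50% of 100 mg = 50 mg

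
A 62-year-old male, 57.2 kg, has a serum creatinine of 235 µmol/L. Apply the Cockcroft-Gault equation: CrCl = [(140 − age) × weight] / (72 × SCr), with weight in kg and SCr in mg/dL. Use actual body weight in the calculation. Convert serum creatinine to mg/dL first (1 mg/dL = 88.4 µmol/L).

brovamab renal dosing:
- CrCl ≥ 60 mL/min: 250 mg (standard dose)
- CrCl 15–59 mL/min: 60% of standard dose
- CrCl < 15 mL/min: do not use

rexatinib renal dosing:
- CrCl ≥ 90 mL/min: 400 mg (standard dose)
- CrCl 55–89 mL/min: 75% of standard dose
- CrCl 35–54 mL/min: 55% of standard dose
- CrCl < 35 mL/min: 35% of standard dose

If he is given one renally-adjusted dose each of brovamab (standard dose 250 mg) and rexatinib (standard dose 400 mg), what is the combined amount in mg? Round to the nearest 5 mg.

SCr = 235 / 88.4 = 2.658 mg/dL
CrCl = (140 − 62) × 57.2 / (72 × 2.658) = 4461.6 / 191.38 ≈ 23.3 mL/min
CrCl ≈ 23 mL/min.
brovamab: 15–59 mL/min → 60% of 250 mg = 150 mg.
rexatinib: < 35 mL/min → 35% of 400 mg = 140 mg.
Total = 150 + 140 = 290 mg.

290 mg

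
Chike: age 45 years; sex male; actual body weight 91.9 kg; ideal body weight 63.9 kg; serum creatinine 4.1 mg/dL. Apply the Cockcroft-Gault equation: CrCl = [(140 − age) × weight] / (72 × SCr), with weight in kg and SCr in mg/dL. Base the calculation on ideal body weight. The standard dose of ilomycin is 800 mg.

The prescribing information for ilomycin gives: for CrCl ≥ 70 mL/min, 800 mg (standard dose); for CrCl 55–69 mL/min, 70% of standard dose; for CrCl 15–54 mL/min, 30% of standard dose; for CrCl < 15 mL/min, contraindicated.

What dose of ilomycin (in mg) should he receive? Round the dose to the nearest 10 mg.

CrCl = (140 − 45) × 63.9 / (72 × 4.1) = 6070.5 / 295.20 ≈ 20.6 mL/min
CrCl ≈ 21 mL/min → bracket 15–54 mL/min.
30% of 800 mg = 240 mg

240 mg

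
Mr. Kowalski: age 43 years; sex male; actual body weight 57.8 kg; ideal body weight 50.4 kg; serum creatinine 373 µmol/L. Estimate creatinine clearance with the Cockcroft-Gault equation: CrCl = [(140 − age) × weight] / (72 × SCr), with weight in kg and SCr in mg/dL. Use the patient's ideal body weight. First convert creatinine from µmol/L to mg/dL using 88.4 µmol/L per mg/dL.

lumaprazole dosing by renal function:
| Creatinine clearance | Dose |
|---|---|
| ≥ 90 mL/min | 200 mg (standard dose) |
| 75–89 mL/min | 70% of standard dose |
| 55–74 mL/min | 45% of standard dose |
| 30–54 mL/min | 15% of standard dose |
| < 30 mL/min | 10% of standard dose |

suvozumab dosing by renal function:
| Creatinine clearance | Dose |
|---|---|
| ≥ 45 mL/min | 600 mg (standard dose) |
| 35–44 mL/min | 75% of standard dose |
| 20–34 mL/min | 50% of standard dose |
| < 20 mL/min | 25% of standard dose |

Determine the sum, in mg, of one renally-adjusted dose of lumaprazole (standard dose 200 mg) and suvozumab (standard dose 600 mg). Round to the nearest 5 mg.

170 mg

SCr = 373 / 88.4 = 4.219 mg/dL
CrCl = (140 − 43) × 50.4 / (72 × 4.219) = 4888.8 / 303.77 ≈ 16.1 mL/min
CrCl ≈ 16 mL/min.
lumaprazole: < 30 mL/min → 10% of 200 mg = 20 mg.
suvozumab: < 20 mL/min → 25% of 600 mg = 150 mg.
Total = 20 + 150 = 170 mg.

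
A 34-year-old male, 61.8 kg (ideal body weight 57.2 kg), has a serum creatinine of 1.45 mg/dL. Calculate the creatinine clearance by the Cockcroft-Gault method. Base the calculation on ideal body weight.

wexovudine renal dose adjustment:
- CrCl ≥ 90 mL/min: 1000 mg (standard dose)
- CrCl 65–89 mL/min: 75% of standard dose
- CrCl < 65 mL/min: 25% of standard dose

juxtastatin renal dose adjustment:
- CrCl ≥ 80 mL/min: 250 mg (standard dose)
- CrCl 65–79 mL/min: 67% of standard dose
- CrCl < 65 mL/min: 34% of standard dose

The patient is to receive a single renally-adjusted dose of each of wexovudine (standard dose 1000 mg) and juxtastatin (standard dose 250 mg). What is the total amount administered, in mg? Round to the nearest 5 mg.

CrCl = (140 − 34) × 57.2 / (72 × 1.45) = 6063.2 / 104.40 ≈ 58.1 mL/min
CrCl ≈ 58 mL/min.
wexovudine: < 65 mL/min → 25% of 1000 mg = 250 mg.
juxtastatin: < 65 mL/min → 34% of 250 mg = 85 mg.
Total = 250 + 85 = 335 mg.

335 mg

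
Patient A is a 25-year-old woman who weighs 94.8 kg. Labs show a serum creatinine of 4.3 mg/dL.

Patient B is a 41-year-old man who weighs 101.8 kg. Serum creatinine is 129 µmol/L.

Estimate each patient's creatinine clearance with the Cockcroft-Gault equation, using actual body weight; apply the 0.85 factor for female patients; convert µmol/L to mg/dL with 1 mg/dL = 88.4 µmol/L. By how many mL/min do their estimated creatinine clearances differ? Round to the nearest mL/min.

66 mL/min

Patient A: CrCl = (140 − 25) × 94.8 / (72 × 4.3) × 0.85 = 10902.0 / 309.60 × 0.85 ≈ 29.9 mL/min
Patient B: SCr = 129 / 88.4 = 1.459 mg/dL
Patient B: CrCl = (140 − 41) × 101.8 / (72 × 1.459) = 10078.2 / 105.05 ≈ 95.9 mL/min
|29.9 − 95.9| = 66.0 mL/min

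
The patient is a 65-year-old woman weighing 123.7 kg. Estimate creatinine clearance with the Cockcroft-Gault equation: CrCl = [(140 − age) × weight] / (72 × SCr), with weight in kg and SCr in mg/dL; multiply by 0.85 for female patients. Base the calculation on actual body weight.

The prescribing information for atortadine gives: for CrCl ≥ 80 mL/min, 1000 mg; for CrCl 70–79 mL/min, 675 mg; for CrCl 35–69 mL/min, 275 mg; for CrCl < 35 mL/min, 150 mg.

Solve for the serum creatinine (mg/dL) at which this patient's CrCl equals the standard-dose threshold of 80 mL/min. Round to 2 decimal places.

Standard dose requires CrCl ≥ 80 mL/min.
Set (140 − 65) × 123.7 × 0.85 / (72 × SCr) = 80
SCr = (140 − 65) × 123.7 × 0.85 / (72 × 80) = 1.369 mg/dL

1.37 mg/dL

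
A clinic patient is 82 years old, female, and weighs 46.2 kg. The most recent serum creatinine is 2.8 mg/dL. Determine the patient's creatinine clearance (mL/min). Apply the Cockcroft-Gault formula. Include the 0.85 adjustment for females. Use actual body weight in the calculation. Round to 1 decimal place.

CrCl = (140 − 82) × 46.2 / (72 × 2.8) × 0.85 = 2679.6 / 201.60 × 0.85 ≈ 11.3 mL/min

11.3 mL/min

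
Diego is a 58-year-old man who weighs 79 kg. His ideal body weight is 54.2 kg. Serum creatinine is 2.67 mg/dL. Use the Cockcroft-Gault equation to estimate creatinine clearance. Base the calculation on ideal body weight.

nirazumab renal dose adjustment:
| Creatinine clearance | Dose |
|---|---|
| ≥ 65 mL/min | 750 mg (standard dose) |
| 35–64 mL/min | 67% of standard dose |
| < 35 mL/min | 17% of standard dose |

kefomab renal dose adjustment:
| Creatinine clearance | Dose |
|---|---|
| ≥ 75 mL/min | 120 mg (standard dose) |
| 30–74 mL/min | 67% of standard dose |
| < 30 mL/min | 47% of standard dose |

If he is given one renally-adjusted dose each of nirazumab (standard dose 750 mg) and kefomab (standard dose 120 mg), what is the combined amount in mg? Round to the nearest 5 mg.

185 mg

CrCl = (140 − 58) × 54.2 / (72 × 2.67) = 4444.4 / 192.24 ≈ 23.1 mL/min
CrCl ≈ 23 mL/min.
nirazumab: < 35 mL/min → 17% of 750 mg = 127.5 mg.
kefomab: < 30 mL/min → 47% of 120 mg = 56.4 mg.
Total = 127.5 + 56.4 = 183.9 mg.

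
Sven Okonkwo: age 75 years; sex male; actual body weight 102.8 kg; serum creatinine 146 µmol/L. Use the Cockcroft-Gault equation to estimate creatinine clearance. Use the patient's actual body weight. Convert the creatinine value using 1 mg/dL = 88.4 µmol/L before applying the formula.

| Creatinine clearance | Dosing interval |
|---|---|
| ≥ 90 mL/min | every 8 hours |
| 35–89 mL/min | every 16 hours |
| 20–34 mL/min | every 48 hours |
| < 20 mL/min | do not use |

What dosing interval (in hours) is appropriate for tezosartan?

SCr = 146 / 88.4 = 1.652 mg/dL
CrCl = (140 − 75) × 102.8 / (72 × 1.652) = 6682.0 / 118.94 ≈ 56.2 mL/min
CrCl ≈ 56 mL/min → bracket 35–89 mL/min → every 16 hours.

every 16 hours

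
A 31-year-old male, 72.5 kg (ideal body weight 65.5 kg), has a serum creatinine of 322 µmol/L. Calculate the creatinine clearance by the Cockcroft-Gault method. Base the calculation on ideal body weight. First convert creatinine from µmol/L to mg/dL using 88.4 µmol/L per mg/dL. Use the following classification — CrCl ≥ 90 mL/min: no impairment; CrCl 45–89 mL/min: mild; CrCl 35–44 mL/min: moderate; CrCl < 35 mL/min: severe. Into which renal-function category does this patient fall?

severe

SCr = 322 / 88.4 = 3.643 mg/dL
CrCl = (140 − 31) × 65.5 / (72 × 3.643) = 7139.5 / 262.30 ≈ 27.2 mL/min
27 mL/min falls in the 'severe' range.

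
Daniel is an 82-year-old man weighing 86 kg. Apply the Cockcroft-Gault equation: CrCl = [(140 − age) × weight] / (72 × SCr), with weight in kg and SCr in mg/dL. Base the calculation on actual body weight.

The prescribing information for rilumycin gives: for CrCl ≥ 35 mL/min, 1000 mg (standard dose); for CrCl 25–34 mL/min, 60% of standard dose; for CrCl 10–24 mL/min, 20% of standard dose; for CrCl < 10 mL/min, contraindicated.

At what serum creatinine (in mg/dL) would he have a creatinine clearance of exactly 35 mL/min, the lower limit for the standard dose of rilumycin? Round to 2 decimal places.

1.98 mg/dL

Standard dose requires CrCl ≥ 35 mL/min.
Set (140 − 82) × 86 / (72 × SCr) = 35
SCr = (140 − 82) × 86 / (72 × 35) = 1.979 mg/dL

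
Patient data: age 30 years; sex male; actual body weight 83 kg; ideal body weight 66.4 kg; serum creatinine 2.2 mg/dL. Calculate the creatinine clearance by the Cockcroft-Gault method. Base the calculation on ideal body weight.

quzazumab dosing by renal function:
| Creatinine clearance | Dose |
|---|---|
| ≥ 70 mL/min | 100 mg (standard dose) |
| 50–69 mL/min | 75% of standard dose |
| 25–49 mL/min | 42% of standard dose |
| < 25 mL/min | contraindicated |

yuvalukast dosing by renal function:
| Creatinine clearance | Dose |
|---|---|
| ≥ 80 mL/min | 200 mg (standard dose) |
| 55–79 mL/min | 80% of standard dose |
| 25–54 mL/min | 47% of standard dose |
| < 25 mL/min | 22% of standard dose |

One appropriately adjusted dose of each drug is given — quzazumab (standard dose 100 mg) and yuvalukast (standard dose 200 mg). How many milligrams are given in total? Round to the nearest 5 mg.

CrCl = (140 − 30) × 66.4 / (72 × 2.2) = 7304.0 / 158.40 ≈ 46.1 mL/min
CrCl ≈ 46 mL/min.
quzazumab: 25–49 mL/min → 42% of 100 mg = 42 mg.
yuvalukast: 25–54 mL/min → 47% of 200 mg = 94 mg.
Total = 42 + 94 = 136 mg.

135 mg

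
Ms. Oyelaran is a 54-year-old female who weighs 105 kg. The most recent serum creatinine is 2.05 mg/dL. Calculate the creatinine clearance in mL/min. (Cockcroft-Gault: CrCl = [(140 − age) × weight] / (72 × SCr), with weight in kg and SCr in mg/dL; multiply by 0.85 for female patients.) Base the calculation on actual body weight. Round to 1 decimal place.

52.0 mL/min

CrCl = (140 − 54) × 105 / (72 × 2.05) × 0.85 = 9030.0 / 147.60 × 0.85 ≈ 52.0 mL/min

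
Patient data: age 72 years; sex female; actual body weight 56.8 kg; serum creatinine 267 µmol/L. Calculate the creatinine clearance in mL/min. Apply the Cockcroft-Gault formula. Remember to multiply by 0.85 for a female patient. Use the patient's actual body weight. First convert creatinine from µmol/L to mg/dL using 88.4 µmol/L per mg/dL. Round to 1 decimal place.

SCr = 267 / 88.4 = 3.02 mg/dL
CrCl = (140 − 72) × 56.8 / (72 × 3.02) × 0.85 = 3862.4 / 217.44 × 0.85 ≈ 15.1 mL/min

15.1 mL/min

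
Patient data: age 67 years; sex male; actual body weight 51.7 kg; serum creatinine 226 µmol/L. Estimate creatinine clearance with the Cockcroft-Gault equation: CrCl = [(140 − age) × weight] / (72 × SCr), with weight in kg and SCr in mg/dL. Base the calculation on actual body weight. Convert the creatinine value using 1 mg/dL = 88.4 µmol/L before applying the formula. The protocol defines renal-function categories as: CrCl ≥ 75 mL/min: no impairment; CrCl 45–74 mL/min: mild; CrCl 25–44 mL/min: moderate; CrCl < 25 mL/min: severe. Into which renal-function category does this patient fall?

SCr = 226 / 88.4 = 2.557 mg/dL
CrCl = (140 − 67) × 51.7 / (72 × 2.557) = 3774.1 / 184.10 ≈ 20.5 mL/min
21 mL/min falls in the 'severe' range.

severe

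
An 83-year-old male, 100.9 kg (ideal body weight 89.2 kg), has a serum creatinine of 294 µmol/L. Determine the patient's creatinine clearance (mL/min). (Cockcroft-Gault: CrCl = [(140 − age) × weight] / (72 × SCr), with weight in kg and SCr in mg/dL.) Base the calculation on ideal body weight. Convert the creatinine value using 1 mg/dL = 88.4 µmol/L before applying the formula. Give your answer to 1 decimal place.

SCr = 294 / 88.4 = 3.326 mg/dL
CrCl = (140 − 83) × 89.2 / (72 × 3.326) = 5084.4 / 239.47 ≈ 21.2 mL/min

21.2 mL/min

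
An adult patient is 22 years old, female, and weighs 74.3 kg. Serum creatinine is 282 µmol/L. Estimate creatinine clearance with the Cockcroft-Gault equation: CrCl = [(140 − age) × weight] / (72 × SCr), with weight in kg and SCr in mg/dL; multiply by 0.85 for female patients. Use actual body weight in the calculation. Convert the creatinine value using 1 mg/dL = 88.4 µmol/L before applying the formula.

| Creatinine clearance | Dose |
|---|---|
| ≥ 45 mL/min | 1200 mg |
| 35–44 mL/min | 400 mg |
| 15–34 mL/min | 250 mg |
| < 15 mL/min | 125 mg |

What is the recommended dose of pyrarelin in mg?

SCr = 282 / 88.4 = 3.19 mg/dL
CrCl = (140 − 22) × 74.3 / (72 × 3.19) × 0.85 = 8767.4 / 229.68 × 0.85 ≈ 32.4 mL/min
CrCl ≈ 32 mL/min → bracket 15–34 mL/min.
Dose for this bracket: 250 mg.

250 mg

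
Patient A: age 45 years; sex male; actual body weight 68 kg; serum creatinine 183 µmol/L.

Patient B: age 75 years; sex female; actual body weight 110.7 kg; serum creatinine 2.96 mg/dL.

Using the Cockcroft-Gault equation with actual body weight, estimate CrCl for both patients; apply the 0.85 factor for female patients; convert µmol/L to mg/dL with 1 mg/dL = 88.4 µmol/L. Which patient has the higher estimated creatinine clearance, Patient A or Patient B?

Patient A

Patient A: SCr = 183 / 88.4 = 2.07 mg/dL
Patient A: CrCl = (140 − 45) × 68 / (72 × 2.07) = 6460.0 / 149.04 ≈ 43.3 mL/min
Patient B: CrCl = (140 − 75) × 110.7 / (72 × 2.96) × 0.85 = 7195.5 / 213.12 × 0.85 ≈ 28.7 mL/min
43.3 vs 28.7 mL/min → Patient A is higher.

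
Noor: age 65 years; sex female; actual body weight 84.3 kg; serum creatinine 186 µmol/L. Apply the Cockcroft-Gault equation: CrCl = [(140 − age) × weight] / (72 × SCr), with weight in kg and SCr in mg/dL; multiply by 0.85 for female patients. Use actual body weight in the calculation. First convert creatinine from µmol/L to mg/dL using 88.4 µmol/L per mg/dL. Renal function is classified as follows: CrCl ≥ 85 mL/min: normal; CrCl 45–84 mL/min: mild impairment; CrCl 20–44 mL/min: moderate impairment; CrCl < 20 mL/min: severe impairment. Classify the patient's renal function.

moderate impairment

SCr = 186 / 88.4 = 2.104 mg/dL
CrCl = (140 − 65) × 84.3 / (72 × 2.104) × 0.85 = 6322.5 / 151.49 × 0.85 ≈ 35.5 mL/min
35 mL/min falls in the 'moderate impairment' range.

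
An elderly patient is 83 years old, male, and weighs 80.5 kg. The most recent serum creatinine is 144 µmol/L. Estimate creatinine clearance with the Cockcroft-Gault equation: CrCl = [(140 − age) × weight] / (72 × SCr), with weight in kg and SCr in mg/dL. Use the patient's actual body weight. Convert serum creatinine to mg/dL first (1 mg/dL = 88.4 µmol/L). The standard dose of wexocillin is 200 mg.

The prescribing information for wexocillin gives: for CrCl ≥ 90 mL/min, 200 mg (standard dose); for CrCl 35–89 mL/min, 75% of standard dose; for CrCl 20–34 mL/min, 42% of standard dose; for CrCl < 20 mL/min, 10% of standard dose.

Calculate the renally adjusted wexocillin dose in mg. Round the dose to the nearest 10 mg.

150 mg

SCr = 144 / 88.4 = 1.629 mg/dL
CrCl = (140 − 83) × 80.5 / (72 × 1.629) = 4588.5 / 117.29 ≈ 39.1 mL/min
CrCl ≈ 39 mL/min → bracket 35–89 mL/min.
75% of 200 mg = 150 mg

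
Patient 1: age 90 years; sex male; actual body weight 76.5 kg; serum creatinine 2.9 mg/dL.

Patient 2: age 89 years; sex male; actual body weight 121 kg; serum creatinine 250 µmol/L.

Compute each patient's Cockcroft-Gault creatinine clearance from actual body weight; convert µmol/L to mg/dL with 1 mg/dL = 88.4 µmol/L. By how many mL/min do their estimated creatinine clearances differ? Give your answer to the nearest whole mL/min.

Patient 1: CrCl = (140 − 90) × 76.5 / (72 × 2.9) = 3825.0 / 208.80 ≈ 18.3 mL/min
Patient 2: SCr = 250 / 88.4 = 2.828 mg/dL
Patient 2: CrCl = (140 − 89) × 121 / (72 × 2.828) = 6171.0 / 203.62 ≈ 30.3 mL/min
|18.3 − 30.3| = 12.0 mL/min

12 mL/min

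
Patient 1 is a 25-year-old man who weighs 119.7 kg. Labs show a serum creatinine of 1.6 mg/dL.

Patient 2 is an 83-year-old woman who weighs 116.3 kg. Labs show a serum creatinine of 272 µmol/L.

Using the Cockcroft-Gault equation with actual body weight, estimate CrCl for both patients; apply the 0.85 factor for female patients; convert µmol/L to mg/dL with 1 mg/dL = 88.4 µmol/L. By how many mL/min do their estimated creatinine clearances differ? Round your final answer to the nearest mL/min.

Patient 1: CrCl = (140 − 25) × 119.7 / (72 × 1.6) = 13765.5 / 115.20 ≈ 119.5 mL/min
Patient 2: SCr = 272 / 88.4 = 3.077 mg/dL
Patient 2: CrCl = (140 − 83) × 116.3 / (72 × 3.077) × 0.85 = 6629.1 / 221.54 × 0.85 ≈ 25.4 mL/min
|119.5 − 25.4| = 94.1 mL/min

94 mL/min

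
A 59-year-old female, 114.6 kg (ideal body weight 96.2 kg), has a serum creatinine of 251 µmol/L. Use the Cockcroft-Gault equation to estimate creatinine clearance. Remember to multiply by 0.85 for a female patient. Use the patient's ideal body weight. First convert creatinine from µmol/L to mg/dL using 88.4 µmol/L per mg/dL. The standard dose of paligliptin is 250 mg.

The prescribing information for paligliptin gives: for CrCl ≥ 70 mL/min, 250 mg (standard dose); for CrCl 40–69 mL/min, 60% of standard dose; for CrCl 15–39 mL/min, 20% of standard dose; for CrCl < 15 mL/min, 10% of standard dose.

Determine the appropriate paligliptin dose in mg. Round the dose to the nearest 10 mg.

50 mg

SCr = 251 / 88.4 = 2.839 mg/dL
CrCl = (140 − 59) × 96.2 / (72 × 2.839) × 0.85 = 7792.2 / 204.41 × 0.85 ≈ 32.4 mL/min
CrCl ≈ 32 mL/min → bracket 15–39 mL/min.
20% of 250 mg = 50 mg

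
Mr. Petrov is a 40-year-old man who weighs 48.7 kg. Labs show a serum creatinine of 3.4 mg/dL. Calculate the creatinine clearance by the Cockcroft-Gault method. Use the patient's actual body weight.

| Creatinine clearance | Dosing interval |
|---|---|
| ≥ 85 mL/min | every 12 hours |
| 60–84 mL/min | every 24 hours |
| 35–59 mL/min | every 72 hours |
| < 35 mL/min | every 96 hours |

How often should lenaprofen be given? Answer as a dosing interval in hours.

every 96 hours

CrCl = (140 − 40) × 48.7 / (72 × 3.4) = 4870.0 / 244.80 ≈ 19.9 mL/min
CrCl ≈ 20 mL/min → bracket < 35 mL/min → every 96 hours.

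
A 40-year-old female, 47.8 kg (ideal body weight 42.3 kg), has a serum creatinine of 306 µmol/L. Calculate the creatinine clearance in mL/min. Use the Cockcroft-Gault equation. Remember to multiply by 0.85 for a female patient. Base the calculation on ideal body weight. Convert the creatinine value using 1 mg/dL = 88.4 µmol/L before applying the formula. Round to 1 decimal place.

SCr = 306 / 88.4 = 3.462 mg/dL
CrCl = (140 − 40) × 42.3 / (72 × 3.462) × 0.85 = 4230.0 / 249.26 × 0.85 ≈ 14.4 mL/min

14.4 mL/min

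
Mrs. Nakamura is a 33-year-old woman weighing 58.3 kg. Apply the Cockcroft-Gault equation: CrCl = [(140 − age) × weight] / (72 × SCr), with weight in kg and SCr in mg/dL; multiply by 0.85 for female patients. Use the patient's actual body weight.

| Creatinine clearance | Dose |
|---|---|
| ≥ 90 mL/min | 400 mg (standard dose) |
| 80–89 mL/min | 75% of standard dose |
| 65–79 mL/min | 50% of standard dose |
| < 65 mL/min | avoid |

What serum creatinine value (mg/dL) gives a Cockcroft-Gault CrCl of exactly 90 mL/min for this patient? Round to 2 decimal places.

Standard dose requires CrCl ≥ 90 mL/min.
Set (140 − 33) × 58.3 × 0.85 / (72 × SCr) = 90
SCr = (140 − 33) × 58.3 × 0.85 / (72 × 90) = 0.818 mg/dL

0.82 mg/dL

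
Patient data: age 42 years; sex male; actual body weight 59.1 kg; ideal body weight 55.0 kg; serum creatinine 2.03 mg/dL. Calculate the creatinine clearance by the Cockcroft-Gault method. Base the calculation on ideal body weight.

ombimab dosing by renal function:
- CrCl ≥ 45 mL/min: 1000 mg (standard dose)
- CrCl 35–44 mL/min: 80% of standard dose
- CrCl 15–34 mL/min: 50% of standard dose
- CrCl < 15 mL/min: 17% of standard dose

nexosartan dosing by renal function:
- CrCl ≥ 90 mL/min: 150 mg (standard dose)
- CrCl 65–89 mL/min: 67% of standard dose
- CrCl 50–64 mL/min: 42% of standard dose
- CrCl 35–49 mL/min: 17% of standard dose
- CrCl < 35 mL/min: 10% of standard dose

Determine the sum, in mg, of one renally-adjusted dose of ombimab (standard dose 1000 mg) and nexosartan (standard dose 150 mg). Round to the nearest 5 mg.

CrCl = (140 − 42) × 55 / (72 × 2.03) = 5390.0 / 146.16 ≈ 36.9 mL/min
CrCl ≈ 37 mL/min.
ombimab: 35–44 mL/min → 80% of 1000 mg = 800 mg.
nexosartan: 35–49 mL/min → 17% of 150 mg = 25.5 mg.
Total = 800 + 25.5 = 825.5 mg.

825 mg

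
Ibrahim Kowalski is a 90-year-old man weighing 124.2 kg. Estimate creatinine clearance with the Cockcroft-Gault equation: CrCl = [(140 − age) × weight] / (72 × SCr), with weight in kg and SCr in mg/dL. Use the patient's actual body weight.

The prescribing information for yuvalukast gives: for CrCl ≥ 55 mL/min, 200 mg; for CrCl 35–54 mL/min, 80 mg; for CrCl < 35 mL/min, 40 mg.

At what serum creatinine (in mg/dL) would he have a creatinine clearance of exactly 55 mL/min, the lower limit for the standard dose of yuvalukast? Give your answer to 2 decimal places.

1.57 mg/dL

Standard dose requires CrCl ≥ 55 mL/min.
Set (140 − 90) × 124.2 / (72 × SCr) = 55
SCr = (140 − 90) × 124.2 / (72 × 55) = 1.568 mg/dL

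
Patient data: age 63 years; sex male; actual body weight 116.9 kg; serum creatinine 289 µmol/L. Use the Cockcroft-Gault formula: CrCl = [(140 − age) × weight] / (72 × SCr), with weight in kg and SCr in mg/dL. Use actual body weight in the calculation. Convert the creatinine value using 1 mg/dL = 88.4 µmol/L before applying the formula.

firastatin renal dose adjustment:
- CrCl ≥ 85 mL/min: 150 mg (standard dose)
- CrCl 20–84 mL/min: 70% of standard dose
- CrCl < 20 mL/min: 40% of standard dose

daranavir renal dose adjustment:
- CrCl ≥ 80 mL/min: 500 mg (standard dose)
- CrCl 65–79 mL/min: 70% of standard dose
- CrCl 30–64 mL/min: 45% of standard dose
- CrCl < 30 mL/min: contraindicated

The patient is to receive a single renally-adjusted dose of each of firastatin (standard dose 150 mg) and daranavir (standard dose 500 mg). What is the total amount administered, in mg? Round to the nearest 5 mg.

SCr = 289 / 88.4 = 3.269 mg/dL
CrCl = (140 − 63) × 116.9 / (72 × 3.269) = 9001.3 / 235.37 ≈ 38.2 mL/min
CrCl ≈ 38 mL/min.
firastatin: 20–84 mL/min → 70% of 150 mg = 105 mg.
daranavir: 30–64 mL/min → 45% of 500 mg = 225 mg.
Total = 105 + 225 = 330 mg.

330 mg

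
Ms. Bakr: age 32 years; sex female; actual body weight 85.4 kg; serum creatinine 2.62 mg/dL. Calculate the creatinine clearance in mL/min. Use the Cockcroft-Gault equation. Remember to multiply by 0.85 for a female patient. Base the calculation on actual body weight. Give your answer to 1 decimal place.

41.6 mL/min

CrCl = (140 − 32) × 85.4 / (72 × 2.62) × 0.85 = 9223.2 / 188.64 × 0.85 ≈ 41.6 mL/min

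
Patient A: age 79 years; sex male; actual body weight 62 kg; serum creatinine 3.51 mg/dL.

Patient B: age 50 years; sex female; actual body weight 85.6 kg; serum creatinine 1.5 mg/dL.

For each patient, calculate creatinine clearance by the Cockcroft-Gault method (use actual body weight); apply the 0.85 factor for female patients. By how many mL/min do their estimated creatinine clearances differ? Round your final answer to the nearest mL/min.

Patient A: CrCl = (140 − 79) × 62 / (72 × 3.51) = 3782.0 / 252.72 ≈ 15.0 mL/min
Patient B: CrCl = (140 − 50) × 85.6 / (72 × 1.5) × 0.85 = 7704.0 / 108.00 × 0.85 ≈ 60.6 mL/min
|15.0 − 60.6| = 45.6 mL/min

46 mL/min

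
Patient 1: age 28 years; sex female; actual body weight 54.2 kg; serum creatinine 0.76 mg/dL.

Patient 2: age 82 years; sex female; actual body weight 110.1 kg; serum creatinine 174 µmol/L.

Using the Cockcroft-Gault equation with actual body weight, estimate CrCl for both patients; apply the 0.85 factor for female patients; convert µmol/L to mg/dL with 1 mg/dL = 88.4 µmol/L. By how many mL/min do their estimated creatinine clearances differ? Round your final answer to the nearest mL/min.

56 mL/min

Patient 1: CrCl = (140 − 28) × 54.2 / (72 × 0.76) × 0.85 = 6070.4 / 54.72 × 0.85 ≈ 94.3 mL/min
Patient 2: SCr = 174 / 88.4 = 1.968 mg/dL
Patient 2: CrCl = (140 − 82) × 110.1 / (72 × 1.968) × 0.85 = 6385.8 / 141.70 × 0.85 ≈ 38.3 mL/min
|94.3 − 38.3| = 56.0 mL/min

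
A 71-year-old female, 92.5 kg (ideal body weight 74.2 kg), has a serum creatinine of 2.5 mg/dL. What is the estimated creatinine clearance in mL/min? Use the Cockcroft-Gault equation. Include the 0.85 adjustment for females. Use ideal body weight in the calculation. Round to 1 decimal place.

CrCl = (140 − 71) × 74.2 / (72 × 2.5) × 0.85 = 5119.8 / 180.00 × 0.85 ≈ 24.2 mL/min

24.2 mL/min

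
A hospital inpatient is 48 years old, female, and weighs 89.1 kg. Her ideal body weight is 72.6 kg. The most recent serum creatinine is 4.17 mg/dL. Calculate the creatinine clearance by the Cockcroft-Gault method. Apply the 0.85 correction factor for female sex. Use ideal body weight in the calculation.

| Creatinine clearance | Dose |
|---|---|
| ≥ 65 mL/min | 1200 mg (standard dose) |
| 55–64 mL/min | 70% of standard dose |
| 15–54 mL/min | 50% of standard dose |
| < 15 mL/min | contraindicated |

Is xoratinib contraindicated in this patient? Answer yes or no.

no

CrCl = (140 − 48) × 72.6 / (72 × 4.17) × 0.85 = 6679.2 / 300.24 × 0.85 ≈ 18.9 mL/min
CrCl ≈ 19 mL/min, which is ≥ 15 mL/min.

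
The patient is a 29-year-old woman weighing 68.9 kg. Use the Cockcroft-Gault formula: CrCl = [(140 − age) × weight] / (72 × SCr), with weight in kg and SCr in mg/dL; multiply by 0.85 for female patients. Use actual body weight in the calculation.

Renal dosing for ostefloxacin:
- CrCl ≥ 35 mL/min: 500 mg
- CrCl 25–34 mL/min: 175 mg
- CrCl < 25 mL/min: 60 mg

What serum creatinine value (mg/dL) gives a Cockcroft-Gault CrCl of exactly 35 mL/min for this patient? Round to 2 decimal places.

Standard dose requires CrCl ≥ 35 mL/min.
Set (140 − 29) × 68.9 × 0.85 / (72 × SCr) = 35
SCr = (140 − 29) × 68.9 × 0.85 / (72 × 35) = 2.580 mg/dL

2.58 mg/dL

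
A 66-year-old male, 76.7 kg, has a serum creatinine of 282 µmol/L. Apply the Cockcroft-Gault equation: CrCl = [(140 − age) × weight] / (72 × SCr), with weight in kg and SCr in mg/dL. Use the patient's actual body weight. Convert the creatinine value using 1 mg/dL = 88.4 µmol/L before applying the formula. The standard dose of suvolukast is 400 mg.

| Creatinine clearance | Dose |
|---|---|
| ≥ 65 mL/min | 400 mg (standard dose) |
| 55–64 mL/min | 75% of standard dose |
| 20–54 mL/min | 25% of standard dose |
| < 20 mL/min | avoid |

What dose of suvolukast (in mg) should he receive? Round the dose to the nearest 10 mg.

100 mg

SCr = 282 / 88.4 = 3.19 mg/dL
CrCl = (140 − 66) × 76.7 / (72 × 3.19) = 5675.8 / 229.68 ≈ 24.7 mL/min
CrCl ≈ 25 mL/min → bracket 20–54 mL/min.
25% of 400 mg = 100 mg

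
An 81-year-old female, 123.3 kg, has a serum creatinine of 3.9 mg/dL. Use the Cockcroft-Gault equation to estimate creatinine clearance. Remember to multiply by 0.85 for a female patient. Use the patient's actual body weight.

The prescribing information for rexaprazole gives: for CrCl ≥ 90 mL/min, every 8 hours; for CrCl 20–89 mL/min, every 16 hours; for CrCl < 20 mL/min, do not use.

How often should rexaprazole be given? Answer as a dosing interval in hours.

every 16 hours

CrCl = (140 − 81) × 123.3 / (72 × 3.9) × 0.85 = 7274.7 / 280.80 × 0.85 ≈ 22.0 mL/min
CrCl ≈ 22 mL/min → bracket 20–89 mL/min → every 16 hours.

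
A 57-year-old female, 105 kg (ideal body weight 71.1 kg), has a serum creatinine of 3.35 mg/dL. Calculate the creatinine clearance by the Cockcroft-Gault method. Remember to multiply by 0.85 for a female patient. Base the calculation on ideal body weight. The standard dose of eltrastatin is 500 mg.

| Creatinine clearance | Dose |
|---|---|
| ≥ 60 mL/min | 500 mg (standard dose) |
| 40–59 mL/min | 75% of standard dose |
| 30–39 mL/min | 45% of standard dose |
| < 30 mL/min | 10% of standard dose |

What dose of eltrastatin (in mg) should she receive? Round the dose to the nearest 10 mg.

50 mg

CrCl = (140 − 57) × 71.1 / (72 × 3.35) × 0.85 = 5901.3 / 241.20 × 0.85 ≈ 20.8 mL/min
CrCl ≈ 21 mL/min → bracket < 30 mL/min.
10% of 500 mg = 50 mg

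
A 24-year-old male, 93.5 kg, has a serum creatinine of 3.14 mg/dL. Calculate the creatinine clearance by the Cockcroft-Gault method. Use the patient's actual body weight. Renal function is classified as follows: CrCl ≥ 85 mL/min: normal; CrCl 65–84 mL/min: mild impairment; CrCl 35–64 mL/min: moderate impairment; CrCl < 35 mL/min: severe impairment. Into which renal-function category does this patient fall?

CrCl = (140 − 24) × 93.5 / (72 × 3.14) = 10846.0 / 226.08 ≈ 48.0 mL/min
48 mL/min falls in the 'moderate impairment' range.

moderate impairment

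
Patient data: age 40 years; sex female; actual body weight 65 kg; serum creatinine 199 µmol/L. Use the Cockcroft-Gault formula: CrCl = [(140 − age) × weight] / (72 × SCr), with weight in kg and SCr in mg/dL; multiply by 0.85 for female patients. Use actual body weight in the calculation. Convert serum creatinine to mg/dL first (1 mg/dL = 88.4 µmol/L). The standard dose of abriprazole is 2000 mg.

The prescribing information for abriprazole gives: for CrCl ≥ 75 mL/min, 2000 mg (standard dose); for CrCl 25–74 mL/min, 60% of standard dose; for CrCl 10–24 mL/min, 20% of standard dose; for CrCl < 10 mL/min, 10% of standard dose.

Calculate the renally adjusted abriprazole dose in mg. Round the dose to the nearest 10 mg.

1200 mg

SCr = 199 / 88.4 = 2.251 mg/dL
CrCl = (140 − 40) × 65 / (72 × 2.251) × 0.85 = 6500.0 / 162.07 × 0.85 ≈ 34.1 mL/min
CrCl ≈ 34 mL/min → bracket 25–74 mL/min.
60% of 2000 mg = 1200 mg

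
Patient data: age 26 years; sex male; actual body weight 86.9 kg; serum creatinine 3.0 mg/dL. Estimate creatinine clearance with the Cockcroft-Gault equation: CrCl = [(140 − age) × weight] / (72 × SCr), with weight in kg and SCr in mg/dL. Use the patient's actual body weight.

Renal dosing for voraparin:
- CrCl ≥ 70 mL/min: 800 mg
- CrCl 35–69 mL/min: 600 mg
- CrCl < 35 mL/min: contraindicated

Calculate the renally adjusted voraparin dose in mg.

CrCl = (140 − 26) × 86.9 / (72 × 3) = 9906.6 / 216.00 ≈ 45.9 mL/min
CrCl ≈ 46 mL/min → bracket 35–69 mL/min.
Dose for this bracket: 600 mg.

600 mg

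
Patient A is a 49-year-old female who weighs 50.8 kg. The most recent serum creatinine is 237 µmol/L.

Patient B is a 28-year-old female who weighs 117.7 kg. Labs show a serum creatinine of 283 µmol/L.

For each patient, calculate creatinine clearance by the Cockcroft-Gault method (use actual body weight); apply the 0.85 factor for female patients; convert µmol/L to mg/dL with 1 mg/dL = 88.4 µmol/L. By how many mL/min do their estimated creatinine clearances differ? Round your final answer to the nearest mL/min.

28 mL/min

Patient A: SCr = 237 / 88.4 = 2.681 mg/dL
Patient A: CrCl = (140 − 49) × 50.8 / (72 × 2.681) × 0.85 = 4622.8 / 193.03 × 0.85 ≈ 20.4 mL/min
Patient B: SCr = 283 / 88.4 = 3.201 mg/dL
Patient B: CrCl = (140 − 28) × 117.7 / (72 × 3.201) × 0.85 = 13182.4 / 230.47 × 0.85 ≈ 48.6 mL/min
|20.4 − 48.6| = 28.2 mL/min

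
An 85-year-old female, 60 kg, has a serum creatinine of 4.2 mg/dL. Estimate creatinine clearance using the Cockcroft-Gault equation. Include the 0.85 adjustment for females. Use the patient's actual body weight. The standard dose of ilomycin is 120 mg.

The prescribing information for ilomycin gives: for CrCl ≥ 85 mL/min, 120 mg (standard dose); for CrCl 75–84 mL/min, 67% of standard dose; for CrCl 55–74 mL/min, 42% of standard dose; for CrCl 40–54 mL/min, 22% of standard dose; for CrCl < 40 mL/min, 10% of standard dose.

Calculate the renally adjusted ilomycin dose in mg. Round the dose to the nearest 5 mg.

10 mg

CrCl = (140 − 85) × 60 / (72 × 4.2) × 0.85 = 3300.0 / 302.40 × 0.85 ≈ 9.3 mL/min
CrCl ≈ 9 mL/min → bracket < 40 mL/min.
10% of 120 mg = 12 mg → 10 mg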